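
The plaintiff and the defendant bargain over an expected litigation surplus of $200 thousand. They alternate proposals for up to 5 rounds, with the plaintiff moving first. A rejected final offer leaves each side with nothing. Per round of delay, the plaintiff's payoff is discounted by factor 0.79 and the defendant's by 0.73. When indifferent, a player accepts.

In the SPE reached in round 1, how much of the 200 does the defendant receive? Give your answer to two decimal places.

48.34

Solve by backward induction from round 5.
Round 5 (the plaintiff proposes): the defendant will accept anything ≥ 0, so the plaintiff offers 0 and keeps 200.
Round 4 (the defendant proposes): the plaintiff can get 200 next round, worth 0.79 × 200 = 158 now. The defendant offers 158 and keeps 200 − 158 = 42.
Round 3 (the plaintiff proposes): the defendant can get 42 next round, worth 0.73 × 42 = 30.66 now, so the plaintiff offers 30.66, keeping 169.34.
Round 2 (the defendant proposes): the plaintiff can get 169.34 next round, worth 0.79 × 169.34 = 133.7786 now. The defendant offers 133.7786 and keeps 200 − 133.7786 = 66.2214.
Round 1 (the plaintiff proposes): the defendant can get 66.2214 next round, worth 0.73 × 66.2214 = 48.341622 now; the plaintiff offers that and keeps 151.658378.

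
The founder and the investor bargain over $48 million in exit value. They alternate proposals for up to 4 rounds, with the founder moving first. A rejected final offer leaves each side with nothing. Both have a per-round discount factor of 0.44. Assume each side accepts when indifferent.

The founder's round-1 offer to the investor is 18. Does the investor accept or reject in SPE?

Accept

Round 4 (the investor proposes): the founder will accept anything ≥ 0, so the investor offers 0 and keeps 48.
Round 3 (the founder proposes): the investor can get 48 next round, worth 0.44 × 48 = 21.12 now. The founder offers 21.12 and keeps 48 − 21.12 = 26.88.
Round 2 (the investor proposes): the founder can get 26.88 next round, worth 0.44 × 26.88 = 11.8272 now. The investor offers 11.8272 and keeps 48 − 11.8272 = 36.1728.
So by rejecting in round 1, the investor gets 36.1728 next round, worth 0.44 × 36.1728 = 15.916032 now.
Offer 18 ≥ 15.916032, so the investor accepts.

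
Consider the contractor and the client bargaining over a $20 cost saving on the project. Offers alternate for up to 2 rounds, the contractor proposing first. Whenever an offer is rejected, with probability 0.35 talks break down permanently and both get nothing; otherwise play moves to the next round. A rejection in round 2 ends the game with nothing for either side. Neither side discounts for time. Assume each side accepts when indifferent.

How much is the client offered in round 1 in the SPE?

13

Round 2 (the client proposes): rejection yields 0 for the contractor; the client offers 0 and keeps 20.
Round 1 (the contractor proposes): rejecting gives the client an expected 0.65 × 20 = 13; the contractor offers that and keeps 7.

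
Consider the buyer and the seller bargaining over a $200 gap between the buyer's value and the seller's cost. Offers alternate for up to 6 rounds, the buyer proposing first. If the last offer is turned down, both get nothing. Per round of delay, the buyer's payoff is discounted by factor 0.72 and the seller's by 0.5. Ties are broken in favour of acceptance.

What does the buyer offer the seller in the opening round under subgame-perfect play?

51.04

By backward induction:
Round 6 (the seller proposes): rejection yields 0 for the buyer; the seller offers 0 and keeps 200.
Round 5 (the buyer proposes): the seller can get 200 next round, worth 0.5 × 200 = 100 now; the buyer offers that and keeps 100.
Round 4 (the seller proposes): the buyer can get 100 next round, worth 0.72 × 100 = 72 now. The seller offers 72 and keeps 200 − 72 = 128.
Round 3 (the buyer proposes): the seller can get 128 next round, worth 0.5 × 128 = 64 now, so the buyer offers 64, keeping 136.
Round 2 (the seller proposes): the buyer can get 136 next round, worth 0.72 × 136 = 97.92 now. The seller offers 97.92 and keeps 200 − 97.92 = 102.08.
Round 1 (the buyer proposes): the seller can get 102.08 next round, worth 0.5 × 102.08 = 51.04 now, so the buyer offers 51.04, keeping 148.96.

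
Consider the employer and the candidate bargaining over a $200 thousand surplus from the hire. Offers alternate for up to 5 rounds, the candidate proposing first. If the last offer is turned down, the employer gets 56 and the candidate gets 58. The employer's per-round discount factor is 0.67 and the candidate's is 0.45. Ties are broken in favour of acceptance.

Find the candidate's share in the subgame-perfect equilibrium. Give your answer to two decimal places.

98.99

Round 5 (the candidate proposes): the employer gets 56 if talks fail, so the candidate offers 56 and keeps 144.
Round 4 (the employer proposes): the candidate can get 144 next round, worth 0.45 × 144 = 64.8 now. The employer offers 64.8 and keeps 200 − 64.8 = 135.2.
Round 3 (the candidate proposes): the employer can get 135.2 next round, worth 0.67 × 135.2 = 90.584 now; the candidate offers that and keeps 109.416.
Round 2 (the employer proposes): the candidate can get 109.416 next round, worth 0.45 × 109.416 = 49.2372 now, so the employer offers 49.2372, keeping 150.7628.
Round 1 (the candidate proposes): the employer can get 150.7628 next round, worth 0.67 × 150.7628 = 101.011076 now; the candidate offers that and keeps 98.988924.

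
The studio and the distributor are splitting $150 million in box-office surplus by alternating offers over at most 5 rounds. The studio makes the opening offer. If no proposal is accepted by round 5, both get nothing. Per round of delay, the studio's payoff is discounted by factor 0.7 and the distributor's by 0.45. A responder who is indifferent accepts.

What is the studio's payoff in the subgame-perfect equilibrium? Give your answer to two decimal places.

123.37

Round 5 (the studio proposes): rejection yields 0 for the distributor; the studio offers 0 and keeps 150.
Round 4 (the distributor proposes): the studio can get 150 next round, worth 0.7 × 150 = 105 now, so the distributor offers 105, keeping 45.
Round 3 (the studio proposes): the distributor can get 45 next round, worth 0.45 × 45 = 20.25 now. The studio offers 20.25 and keeps 150 − 20.25 = 129.75.
Round 2 (the distributor proposes): the studio can get 129.75 next round, worth 0.7 × 129.75 = 90.825 now. The distributor offers 90.825 and keeps 150 − 90.825 = 59.175.
Round 1 (the studio proposes): the distributor can get 59.175 next round, worth 0.45 × 59.175 = 26.62875 now. The studio offers 26.62875 and keeps 150 − 26.62875 = 123.37125.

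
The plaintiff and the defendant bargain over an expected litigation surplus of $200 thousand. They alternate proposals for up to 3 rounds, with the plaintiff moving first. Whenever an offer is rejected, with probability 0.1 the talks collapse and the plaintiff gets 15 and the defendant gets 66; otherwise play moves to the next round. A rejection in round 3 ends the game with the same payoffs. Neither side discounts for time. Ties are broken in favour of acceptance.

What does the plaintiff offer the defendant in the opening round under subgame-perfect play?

76.71

By backward induction:
Round 3 (the plaintiff proposes): the defendant gets 66 if talks fail, so the plaintiff offers 66 and keeps 134.
Round 2 (the defendant proposes): rejecting gives the plaintiff an expected 0.9 × 134 + 0.1 × 15 = 122.1; the defendant offers that and keeps 77.9.
Round 1 (the plaintiff proposes): rejecting gives the defendant an expected 0.9 × 77.9 + 0.1 × 66 = 76.71. The plaintiff offers 76.71 and keeps 200 − 76.71 = 123.29.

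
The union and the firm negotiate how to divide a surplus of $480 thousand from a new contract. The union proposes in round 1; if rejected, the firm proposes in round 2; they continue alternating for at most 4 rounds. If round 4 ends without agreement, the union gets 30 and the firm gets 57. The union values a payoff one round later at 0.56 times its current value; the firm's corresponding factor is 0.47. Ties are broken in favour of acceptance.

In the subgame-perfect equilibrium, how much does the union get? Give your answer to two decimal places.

Solve by backward induction from round 4.
Round 4 (the firm proposes): the union gets 30 if talks fail, so the firm offers 30 and keeps 450.
Round 3 (the union proposes): the firm can get 450 next round, worth 0.47 × 450 = 211.5 now. The union offers 211.5 and keeps 480 − 211.5 = 268.5.
Round 2 (the firm proposes): the union can get 268.5 next round, worth 0.56 × 268.5 = 150.36 now; the firm offers that and keeps 329.64.
Round 1 (the union proposes): the firm can get 329.64 next round, worth 0.47 × 329.64 = 154.9308 now; the union offers that and keeps 325.0692.

325.07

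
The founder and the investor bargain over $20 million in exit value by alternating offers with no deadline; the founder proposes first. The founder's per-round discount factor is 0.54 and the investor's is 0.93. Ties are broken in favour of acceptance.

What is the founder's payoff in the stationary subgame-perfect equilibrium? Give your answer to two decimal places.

When the founder proposes, the investor accepts any offer worth at least 0.93 times what the investor would get by proposing next round; and vice versa.
This gives x = 20 − 0.93y and y = 20 − 0.54x, where x and y are each side's share when it proposes.
Hence (1 − 0.93·0.54)x = 20(1 − 0.93), i.e. 0.4978·x = 1.4.
x ≈ 2.8124; the investor's share is 20 − x ≈ 17.1876.

2.81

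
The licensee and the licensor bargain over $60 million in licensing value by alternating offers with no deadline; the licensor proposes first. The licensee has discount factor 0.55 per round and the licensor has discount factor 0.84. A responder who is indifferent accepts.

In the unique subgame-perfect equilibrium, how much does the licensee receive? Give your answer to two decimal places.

9.81

In a stationary SPE each proposer offers the other exactly their discounted continuation value.
If the licensor keeps x when proposing and the licensee keeps y when proposing, then x = 60 − 0.55y and y = 60 − 0.84x.
Solving: x = 60(1 − 0.55) / (1 − 0.84·0.55) = 27 / 0.538 ≈ 50.1859.
The licensee gets 60 − 50.1859 ≈ 9.8141.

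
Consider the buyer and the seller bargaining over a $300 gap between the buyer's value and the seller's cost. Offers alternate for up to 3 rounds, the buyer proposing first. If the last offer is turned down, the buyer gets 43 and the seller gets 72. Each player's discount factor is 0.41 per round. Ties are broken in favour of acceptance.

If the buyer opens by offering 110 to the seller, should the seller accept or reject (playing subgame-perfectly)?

Accept

Work out the seller's continuation value if the offer is rejected.
Round 3 (the buyer proposes): the seller gets 72 if talks fail, so the buyer offers 72 and keeps 228.
Round 2 (the seller proposes): the buyer can get 228 next round, worth 0.41 × 228 = 93.48 now. The seller offers 93.48 and keeps 300 − 93.48 = 206.52.
So by rejecting in round 1, the seller gets 206.52 next round, worth 0.41 × 206.52 = 84.6732 now.
Offer 110 ≥ 84.6732, so the seller accepts.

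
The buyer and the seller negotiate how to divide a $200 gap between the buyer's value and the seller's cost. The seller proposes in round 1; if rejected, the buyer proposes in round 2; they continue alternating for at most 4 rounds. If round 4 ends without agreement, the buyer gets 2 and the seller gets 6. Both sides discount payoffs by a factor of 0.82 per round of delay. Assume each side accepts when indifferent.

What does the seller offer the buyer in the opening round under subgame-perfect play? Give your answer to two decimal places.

136.49

Work backward from the last round.
Round 4 (the buyer proposes): the seller gets 6 if talks fail, so the buyer offers 6 and keeps 194.
Round 3 (the seller proposes): the buyer can get 194 next round, worth 0.82 × 194 = 159.08 now; the seller offers that and keeps 40.92.
Round 2 (the buyer proposes): the seller can get 40.92 next round, worth 0.82 × 40.92 = 33.5544 now. The buyer offers 33.5544 and keeps 200 − 33.5544 = 166.4456.
Round 1 (the seller proposes): the buyer can get 166.4456 next round, worth 0.82 × 166.4456 = 136.485392 now, so the seller offers 136.485392, keeping 63.514608.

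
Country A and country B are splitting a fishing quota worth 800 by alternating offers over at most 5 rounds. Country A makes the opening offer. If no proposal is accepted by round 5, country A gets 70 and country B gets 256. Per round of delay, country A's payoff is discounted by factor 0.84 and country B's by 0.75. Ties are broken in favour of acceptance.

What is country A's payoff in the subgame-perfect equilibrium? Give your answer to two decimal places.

541.91

Work backward from the last round.
Round 5 (country A proposes): country B gets 256 if talks fail, so country A offers 256 and keeps 544.
Round 4 (country B proposes): country A can get 544 next round, worth 0.84 × 544 = 456.96 now; country B offers that and keeps 343.04.
Round 3 (country A proposes): country B can get 343.04 next round, worth 0.75 × 343.04 = 257.28 now; country A offers that and keeps 542.72.
Round 2 (country B proposes): country A can get 542.72 next round, worth 0.84 × 542.72 = 455.8848 now, so country B offers 455.8848, keeping 344.1152.
Round 1 (country A proposes): country B can get 344.1152 next round, worth 0.75 × 344.1152 = 258.0864 now. Country A offers 258.0864 and keeps 800 − 258.0864 = 541.9136.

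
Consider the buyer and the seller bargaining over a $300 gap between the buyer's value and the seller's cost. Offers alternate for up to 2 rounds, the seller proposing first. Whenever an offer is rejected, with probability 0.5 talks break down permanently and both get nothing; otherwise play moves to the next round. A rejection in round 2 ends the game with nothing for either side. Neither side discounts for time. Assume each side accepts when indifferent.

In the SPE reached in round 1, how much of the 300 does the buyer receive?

150

Round 2 (the buyer proposes): rejection yields 0 for the seller; the buyer offers 0 and keeps 300.
Round 1 (the seller proposes): rejecting gives the buyer an expected 0.5 × 300 = 150. The seller offers 150 and keeps 300 − 150 = 150.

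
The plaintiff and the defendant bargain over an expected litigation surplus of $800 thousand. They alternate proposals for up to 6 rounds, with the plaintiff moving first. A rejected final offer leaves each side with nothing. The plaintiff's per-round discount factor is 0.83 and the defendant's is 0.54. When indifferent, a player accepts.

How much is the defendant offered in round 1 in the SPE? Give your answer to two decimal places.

193.14

Work backward from the last round.
Round 6 (the defendant proposes): rejection yields 0 for the plaintiff; the defendant offers 0 and keeps 800.
Round 5 (the plaintiff proposes): the defendant can get 800 next round, worth 0.54 × 800 = 432 now, so the plaintiff offers 432, keeping 368.
Round 4 (the defendant proposes): the plaintiff can get 368 next round, worth 0.83 × 368 = 305.44 now; the defendant offers that and keeps 494.56.
Round 3 (the plaintiff proposes): the defendant can get 494.56 next round, worth 0.54 × 494.56 = 267.0624 now. The plaintiff offers 267.0624 and keeps 800 − 267.0624 = 532.9376.
Round 2 (the defendant proposes): the plaintiff can get 532.9376 next round, worth 0.83 × 532.9376 = 442.338208 now, so the defendant offers 442.338208, keeping 357.661792.
Round 1 (the plaintiff proposes): the defendant can get 357.661792 next round, worth 0.54 × 357.661792 = 193.13736768 now. The plaintiff offers 193.13736768 and keeps 800 − 193.13736768 = 606.86263232.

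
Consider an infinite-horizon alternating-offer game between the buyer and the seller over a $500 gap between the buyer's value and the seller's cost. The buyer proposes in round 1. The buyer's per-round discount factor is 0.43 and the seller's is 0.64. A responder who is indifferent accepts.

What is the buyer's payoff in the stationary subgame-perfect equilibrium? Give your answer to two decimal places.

When the buyer proposes, the seller accepts any offer worth at least 0.64 times what the seller would get by proposing next round; and vice versa.
This gives x = 500 − 0.64y and y = 500 − 0.43x, where x and y are each side's share when it proposes.
Hence (1 − 0.64·0.43)x = 500(1 − 0.64), i.e. 0.7248·x = 180.
x ≈ 248.3444; the seller's share is 500 − x ≈ 251.6556.

248.34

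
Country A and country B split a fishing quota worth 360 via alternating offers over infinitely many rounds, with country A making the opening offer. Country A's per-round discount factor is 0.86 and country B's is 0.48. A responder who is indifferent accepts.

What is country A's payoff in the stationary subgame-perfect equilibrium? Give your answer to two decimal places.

318.80

In a stationary SPE each proposer offers the other exactly their discounted continuation value.
If country A keeps x when proposing and country B keeps y when proposing, then x = 360 − 0.48y and y = 360 − 0.86x.
Solving: x = 360(1 − 0.48) / (1 − 0.86·0.48) = 187.2 / 0.5872 ≈ 318.8011.
Country B gets 360 − 318.8011 ≈ 41.1989.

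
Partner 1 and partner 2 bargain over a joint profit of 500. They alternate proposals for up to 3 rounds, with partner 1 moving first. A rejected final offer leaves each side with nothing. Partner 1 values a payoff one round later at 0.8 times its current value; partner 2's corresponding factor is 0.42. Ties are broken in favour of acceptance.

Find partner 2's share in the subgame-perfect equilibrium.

42

Round 3 (partner 1 proposes): partner 2 will accept anything ≥ 0, so partner 1 offers 0 and keeps 500.
Round 2 (partner 2 proposes): partner 1 can get 500 next round, worth 0.8 × 500 = 400 now. Partner 2 offers 400 and keeps 500 − 400 = 100.
Round 1 (partner 1 proposes): partner 2 can get 100 next round, worth 0.42 × 100 = 42 now. Partner 1 offers 42 and keeps 500 − 42 = 458.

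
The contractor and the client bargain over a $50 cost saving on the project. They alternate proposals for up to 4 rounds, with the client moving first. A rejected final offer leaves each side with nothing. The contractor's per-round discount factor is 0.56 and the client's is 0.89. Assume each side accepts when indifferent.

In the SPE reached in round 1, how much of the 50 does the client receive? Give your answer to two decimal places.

Round 4 (the contractor proposes): rejection yields 0 for the client; the contractor offers 0 and keeps 50.
Round 3 (the client proposes): the contractor can get 50 next round, worth 0.56 × 50 = 28 now, so the client offers 28, keeping 22.
Round 2 (the contractor proposes): the client can get 22 next round, worth 0.89 × 22 = 19.58 now, so the contractor offers 19.58, keeping 30.42.
Round 1 (the client proposes): the contractor can get 30.42 next round, worth 0.56 × 30.42 = 17.0352 now. The client offers 17.0352 and keeps 50 − 17.0352 = 32.9648.

32.96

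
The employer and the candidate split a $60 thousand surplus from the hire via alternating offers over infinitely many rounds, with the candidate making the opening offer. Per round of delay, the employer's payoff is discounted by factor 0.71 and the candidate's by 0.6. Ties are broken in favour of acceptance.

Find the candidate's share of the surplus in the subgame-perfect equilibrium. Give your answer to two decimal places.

Let x be the candidate's share when the candidate proposes and y be the employer's share when the employer proposes.
The employer accepts iff offered ≥ 0.71·y, so x = 60 − 0.71y. Symmetrically y = 60 − 0.6x.
Substituting: x = 60 − 0.71(60 − 0.6x), giving x(1 − 0.6·0.71) = 60(1 − 0.71).
So x = 60 × 0.29 / 0.574 ≈ 30.3136, and the employer receives 60 − x ≈ 29.6864.

30.31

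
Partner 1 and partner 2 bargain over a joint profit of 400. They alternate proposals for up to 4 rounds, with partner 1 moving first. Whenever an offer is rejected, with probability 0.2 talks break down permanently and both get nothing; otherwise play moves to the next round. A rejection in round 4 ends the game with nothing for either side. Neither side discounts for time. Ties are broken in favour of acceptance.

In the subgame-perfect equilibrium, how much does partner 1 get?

Round 4 (partner 2 proposes): rejection yields 0 for partner 1; partner 2 offers 0 and keeps 400.
Round 3 (partner 1 proposes): rejecting gives partner 2 an expected 0.8 × 400 = 320; partner 1 offers that and keeps 80.
Round 2 (partner 2 proposes): rejecting gives partner 1 an expected 0.8 × 80 = 64; partner 2 offers that and keeps 336.
Round 1 (partner 1 proposes): rejecting gives partner 2 an expected 0.8 × 336 = 268.8. Partner 1 offers 268.8 and keeps 400 − 268.8 = 131.2.

131.2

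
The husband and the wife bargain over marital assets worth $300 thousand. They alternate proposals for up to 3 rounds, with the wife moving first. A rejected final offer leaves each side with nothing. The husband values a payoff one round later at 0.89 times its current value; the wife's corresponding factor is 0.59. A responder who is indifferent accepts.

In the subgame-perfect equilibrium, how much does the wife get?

Round 3 (the wife proposes): the husband will accept anything ≥ 0, so the wife offers 0 and keeps 300.
Round 2 (the husband proposes): the wife can get 300 next round, worth 0.59 × 300 = 177 now, so the husband offers 177, keeping 123.
Round 1 (the wife proposes): the husband can get 123 next round, worth 0.89 × 123 = 109.47 now, so the wife offers 109.47, keeping 190.53.

190.53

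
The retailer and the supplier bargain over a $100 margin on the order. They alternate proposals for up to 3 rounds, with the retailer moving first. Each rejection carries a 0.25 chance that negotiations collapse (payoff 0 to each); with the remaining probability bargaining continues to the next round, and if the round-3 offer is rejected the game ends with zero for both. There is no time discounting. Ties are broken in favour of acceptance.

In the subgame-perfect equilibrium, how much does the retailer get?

81.25

Round 3 (the retailer proposes): the supplier will accept anything ≥ 0, so the retailer offers 0 and keeps 100.
Round 2 (the supplier proposes): rejecting gives the retailer an expected 0.75 × 100 = 75; the supplier offers that and keeps 25.
Round 1 (the retailer proposes): rejecting gives the supplier an expected 0.75 × 25 = 18.75. The retailer offers 18.75 and keeps 100 − 18.75 = 81.25.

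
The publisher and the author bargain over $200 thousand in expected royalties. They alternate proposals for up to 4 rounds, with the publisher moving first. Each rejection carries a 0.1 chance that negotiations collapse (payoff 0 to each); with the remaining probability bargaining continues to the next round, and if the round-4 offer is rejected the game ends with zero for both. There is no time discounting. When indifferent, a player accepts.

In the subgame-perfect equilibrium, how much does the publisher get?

36.2

By backward induction:
Round 4 (the author proposes): rejection yields 0 for the publisher; the author offers 0 and keeps 200.
Round 3 (the publisher proposes): rejecting gives the author an expected 0.9 × 200 = 180, so the publisher offers 180, keeping 20.
Round 2 (the author proposes): rejecting gives the publisher an expected 0.9 × 20 = 18; the author offers that and keeps 182.
Round 1 (the publisher proposes): rejecting gives the author an expected 0.9 × 182 = 163.8, so the publisher offers 163.8, keeping 36.2.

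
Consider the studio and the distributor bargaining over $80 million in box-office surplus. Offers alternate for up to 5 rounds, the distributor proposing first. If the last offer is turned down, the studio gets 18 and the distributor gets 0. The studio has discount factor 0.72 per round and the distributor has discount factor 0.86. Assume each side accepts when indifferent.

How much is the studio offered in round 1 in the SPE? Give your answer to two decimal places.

19.96

Round 5 (the distributor proposes): the studio gets 18 if talks fail, so the distributor offers 18 and keeps 62.
Round 4 (the studio proposes): the distributor can get 62 next round, worth 0.86 × 62 = 53.32 now; the studio offers that and keeps 26.68.
Round 3 (the distributor proposes): the studio can get 26.68 next round, worth 0.72 × 26.68 = 19.2096 now, so the distributor offers 19.2096, keeping 60.7904.
Round 2 (the studio proposes): the distributor can get 60.7904 next round, worth 0.86 × 60.7904 = 52.279744 now, so the studio offers 52.279744, keeping 27.720256.
Round 1 (the distributor proposes): the studio can get 27.720256 next round, worth 0.72 × 27.720256 = 19.95858432 now, so the distributor offers 19.95858432, keeping 60.04141568.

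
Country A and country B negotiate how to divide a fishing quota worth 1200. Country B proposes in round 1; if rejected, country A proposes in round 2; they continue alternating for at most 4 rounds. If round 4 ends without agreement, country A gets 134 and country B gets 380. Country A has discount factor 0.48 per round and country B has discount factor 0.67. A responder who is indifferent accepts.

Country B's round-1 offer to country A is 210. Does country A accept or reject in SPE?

Round 4 (country A proposes): country B gets 380 if talks fail, so country A offers 380 and keeps 820.
Round 3 (country B proposes): country A can get 820 next round, worth 0.48 × 820 = 393.6 now, so country B offers 393.6, keeping 806.4.
Round 2 (country A proposes): country B can get 806.4 next round, worth 0.67 × 806.4 = 540.288 now, so country A offers 540.288, keeping 659.712.
So by rejecting in round 1, country A gets 659.712 next round, worth 0.48 × 659.712 = 316.66176 now.
Offer 210 < 316.66176, so country A rejects.

Reject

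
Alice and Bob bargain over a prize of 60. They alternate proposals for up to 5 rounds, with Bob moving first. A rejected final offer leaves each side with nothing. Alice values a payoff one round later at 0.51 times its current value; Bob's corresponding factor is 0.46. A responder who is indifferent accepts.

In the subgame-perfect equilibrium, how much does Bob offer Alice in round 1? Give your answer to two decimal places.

20.40

By backward induction:
Round 5 (Bob proposes): rejection yields 0 for Alice; Bob offers 0 and keeps 60.
Round 4 (Alice proposes): Bob can get 60 next round, worth 0.46 × 60 = 27.6 now; Alice offers that and keeps 32.4.
Round 3 (Bob proposes): Alice can get 32.4 next round, worth 0.51 × 32.4 = 16.524 now. Bob offers 16.524 and keeps 60 − 16.524 = 43.476.
Round 2 (Alice proposes): Bob can get 43.476 next round, worth 0.46 × 43.476 = 19.99896 now, so Alice offers 19.99896, keeping 40.00104.
Round 1 (Bob proposes): Alice can get 40.00104 next round, worth 0.51 × 40.00104 = 20.4005304 now, so Bob offers 20.4005304, keeping 39.5994696.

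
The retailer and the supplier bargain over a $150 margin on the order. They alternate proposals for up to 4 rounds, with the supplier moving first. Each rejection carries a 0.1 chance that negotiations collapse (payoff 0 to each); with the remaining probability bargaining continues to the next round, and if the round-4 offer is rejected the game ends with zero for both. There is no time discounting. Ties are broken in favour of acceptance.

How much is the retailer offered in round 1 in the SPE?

By backward induction:
Round 4 (the retailer proposes): the supplier will accept anything ≥ 0, so the retailer offers 0 and keeps 150.
Round 3 (the supplier proposes): rejecting gives the retailer an expected 0.9 × 150 = 135. The supplier offers 135 and keeps 150 − 135 = 15.
Round 2 (the retailer proposes): rejecting gives the supplier an expected 0.9 × 15 = 13.5, so the retailer offers 13.5, keeping 136.5.
Round 1 (the supplier proposes): rejecting gives the retailer an expected 0.9 × 136.5 = 122.85, so the supplier offers 122.85, keeping 27.15.

122.85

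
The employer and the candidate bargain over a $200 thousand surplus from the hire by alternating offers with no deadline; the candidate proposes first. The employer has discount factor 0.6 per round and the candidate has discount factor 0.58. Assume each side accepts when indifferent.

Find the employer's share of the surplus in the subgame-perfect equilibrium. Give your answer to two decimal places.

In a stationary SPE each proposer offers the other exactly their discounted continuation value.
If the candidate keeps x when proposing and the employer keeps y when proposing, then x = 200 − 0.6y and y = 200 − 0.58x.
Solving: x = 200(1 − 0.6) / (1 − 0.58·0.6) = 80 / 0.652 ≈ 122.6994.
The employer gets 200 − 122.6994 ≈ 77.3006.

77.30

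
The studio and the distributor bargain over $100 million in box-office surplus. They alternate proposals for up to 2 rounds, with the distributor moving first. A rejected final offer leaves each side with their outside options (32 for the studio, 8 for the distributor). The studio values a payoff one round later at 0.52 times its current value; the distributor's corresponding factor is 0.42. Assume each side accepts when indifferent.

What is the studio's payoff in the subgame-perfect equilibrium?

47.84

Round 2 (the studio proposes): the distributor gets 8 if talks fail, so the studio offers 8 and keeps 92.
Round 1 (the distributor proposes): the studio can get 92 next round, worth 0.52 × 92 = 47.84 now; the distributor offers that and keeps 52.16.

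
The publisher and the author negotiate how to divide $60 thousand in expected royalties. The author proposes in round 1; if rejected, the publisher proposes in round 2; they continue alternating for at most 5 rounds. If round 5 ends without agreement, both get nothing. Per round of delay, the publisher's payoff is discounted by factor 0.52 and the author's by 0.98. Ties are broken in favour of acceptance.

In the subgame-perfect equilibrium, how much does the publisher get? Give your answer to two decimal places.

Round 5 (the author proposes): rejection yields 0 for the publisher; the author offers 0 and keeps 60.
Round 4 (the publisher proposes): the author can get 60 next round, worth 0.98 × 60 = 58.8 now, so the publisher offers 58.8, keeping 1.2.
Round 3 (the author proposes): the publisher can get 1.2 next round, worth 0.52 × 1.2 = 0.624 now. The author offers 0.624 and keeps 60 − 0.624 = 59.376.
Round 2 (the publisher proposes): the author can get 59.376 next round, worth 0.98 × 59.376 = 58.18848 now; the publisher offers that and keeps 1.81152.
Round 1 (the author proposes): the publisher can get 1.81152 next round, worth 0.52 × 1.81152 = 0.9419904 now; the author offers that and keeps 59.0580096.

0.94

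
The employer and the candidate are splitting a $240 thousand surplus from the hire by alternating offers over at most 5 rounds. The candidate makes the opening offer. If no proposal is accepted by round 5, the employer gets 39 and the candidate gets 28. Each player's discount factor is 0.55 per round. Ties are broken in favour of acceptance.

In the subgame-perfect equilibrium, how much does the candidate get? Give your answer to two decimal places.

Work backward from the last round.
Round 5 (the candidate proposes): the employer gets 39 if talks fail, so the candidate offers 39 and keeps 201.
Round 4 (the employer proposes): the candidate can get 201 next round, worth 0.55 × 201 = 110.55 now. The employer offers 110.55 and keeps 240 − 110.55 = 129.45.
Round 3 (the candidate proposes): the employer can get 129.45 next round, worth 0.55 × 129.45 = 71.1975 now, so the candidate offers 71.1975, keeping 168.8025.
Round 2 (the employer proposes): the candidate can get 168.8025 next round, worth 0.55 × 168.8025 = 92.841375 now; the employer offers that and keeps 147.158625.
Round 1 (the candidate proposes): the employer can get 147.158625 next round, worth 0.55 × 147.158625 = 80.93724375 now; the candidate offers that and keeps 159.06275625.

159.06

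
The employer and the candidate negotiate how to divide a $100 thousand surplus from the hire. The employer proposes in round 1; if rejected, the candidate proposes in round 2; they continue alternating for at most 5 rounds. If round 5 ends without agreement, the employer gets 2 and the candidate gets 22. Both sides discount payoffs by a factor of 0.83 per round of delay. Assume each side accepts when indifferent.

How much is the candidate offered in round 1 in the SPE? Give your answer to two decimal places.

By backward induction:
Round 5 (the employer proposes): the candidate gets 22 if talks fail, so the employer offers 22 and keeps 78.
Round 4 (the candidate proposes): the employer can get 78 next round, worth 0.83 × 78 = 64.74 now. The candidate offers 64.74 and keeps 100 − 64.74 = 35.26.
Round 3 (the employer proposes): the candidate can get 35.26 next round, worth 0.83 × 35.26 = 29.2658 now. The employer offers 29.2658 and keeps 100 − 29.2658 = 70.7342.
Round 2 (the candidate proposes): the employer can get 70.7342 next round, worth 0.83 × 70.7342 = 58.709386 now. The candidate offers 58.709386 and keeps 100 − 58.709386 = 41.290614.
Round 1 (the employer proposes): the candidate can get 41.290614 next round, worth 0.83 × 41.290614 = 34.27120962 now, so the employer offers 34.27120962, keeping 65.72879038.

34.27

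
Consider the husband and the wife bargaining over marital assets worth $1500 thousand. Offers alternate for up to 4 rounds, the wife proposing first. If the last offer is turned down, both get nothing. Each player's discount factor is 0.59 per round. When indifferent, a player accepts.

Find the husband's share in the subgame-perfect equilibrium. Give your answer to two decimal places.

Round 4 (the husband proposes): the wife will accept anything ≥ 0, so the husband offers 0 and keeps 1500.
Round 3 (the wife proposes): the husband can get 1500 next round, worth 0.59 × 1500 = 885 now, so the wife offers 885, keeping 615.
Round 2 (the husband proposes): the wife can get 615 next round, worth 0.59 × 615 = 362.85 now; the husband offers that and keeps 1137.15.
Round 1 (the wife proposes): the husband can get 1137.15 next round, worth 0.59 × 1137.15 = 670.9185 now. The wife offers 670.9185 and keeps 1500 − 670.9185 = 829.0815.

670.92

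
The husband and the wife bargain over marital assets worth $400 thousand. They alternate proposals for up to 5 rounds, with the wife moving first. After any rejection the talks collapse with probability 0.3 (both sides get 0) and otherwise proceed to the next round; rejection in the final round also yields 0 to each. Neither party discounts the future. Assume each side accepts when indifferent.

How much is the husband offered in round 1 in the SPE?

125.16

Round 5 (the wife proposes): the husband will accept anything ≥ 0, so the wife offers 0 and keeps 400.
Round 4 (the husband proposes): rejecting gives the wife an expected 0.7 × 400 = 280. The husband offers 280 and keeps 400 − 280 = 120.
Round 3 (the wife proposes): rejecting gives the husband an expected 0.7 × 120 = 84; the wife offers that and keeps 316.
Round 2 (the husband proposes): rejecting gives the wife an expected 0.7 × 316 = 221.2. The husband offers 221.2 and keeps 400 − 221.2 = 178.8.
Round 1 (the wife proposes): rejecting gives the husband an expected 0.7 × 178.8 = 125.16. The wife offers 125.16 and keeps 400 − 125.16 = 274.84.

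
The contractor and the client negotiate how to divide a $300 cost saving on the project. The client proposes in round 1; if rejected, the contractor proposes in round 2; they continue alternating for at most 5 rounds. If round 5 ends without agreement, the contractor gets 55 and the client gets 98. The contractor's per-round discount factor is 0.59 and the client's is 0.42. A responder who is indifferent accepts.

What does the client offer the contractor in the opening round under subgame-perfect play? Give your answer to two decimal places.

Round 5 (the client proposes): the contractor gets 55 if talks fail, so the client offers 55 and keeps 245.
Round 4 (the contractor proposes): the client can get 245 next round, worth 0.42 × 245 = 102.9 now; the contractor offers that and keeps 197.1.
Round 3 (the client proposes): the contractor can get 197.1 next round, worth 0.59 × 197.1 = 116.289 now, so the client offers 116.289, keeping 183.711.
Round 2 (the contractor proposes): the client can get 183.711 next round, worth 0.42 × 183.711 = 77.15862 now; the contractor offers that and keeps 222.84138.
Round 1 (the client proposes): the contractor can get 222.84138 next round, worth 0.59 × 222.84138 = 131.4764142 now; the client offers that and keeps 168.5235858.

131.48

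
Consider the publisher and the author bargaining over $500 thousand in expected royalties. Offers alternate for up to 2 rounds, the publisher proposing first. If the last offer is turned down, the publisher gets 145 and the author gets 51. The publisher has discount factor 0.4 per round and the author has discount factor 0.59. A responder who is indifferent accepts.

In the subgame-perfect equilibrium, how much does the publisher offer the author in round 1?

Round 2 (the author proposes): the publisher gets 145 if talks fail, so the author offers 145 and keeps 355.
Round 1 (the publisher proposes): the author can get 355 next round, worth 0.59 × 355 = 209.45 now, so the publisher offers 209.45, keeping 290.55.

209.45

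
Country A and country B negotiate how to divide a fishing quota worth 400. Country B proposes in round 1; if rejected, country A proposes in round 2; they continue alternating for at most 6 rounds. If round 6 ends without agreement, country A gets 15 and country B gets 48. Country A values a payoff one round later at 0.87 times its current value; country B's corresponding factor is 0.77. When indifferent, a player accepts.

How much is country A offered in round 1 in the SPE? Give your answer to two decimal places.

Solve by backward induction from round 6.
Round 6 (country A proposes): country B gets 48 if talks fail, so country A offers 48 and keeps 352.
Round 5 (country B proposes): country A can get 352 next round, worth 0.87 × 352 = 306.24 now; country B offers that and keeps 93.76.
Round 4 (country A proposes): country B can get 93.76 next round, worth 0.77 × 93.76 = 72.1952 now, so country A offers 72.1952, keeping 327.8048.
Round 3 (country B proposes): country A can get 327.8048 next round, worth 0.87 × 327.8048 = 285.190176 now. Country B offers 285.190176 and keeps 400 − 285.190176 = 114.809824.
Round 2 (country A proposes): country B can get 114.809824 next round, worth 0.77 × 114.809824 = 88.40356448 now; country A offers that and keeps 311.59643552.
Round 1 (country B proposes): country A can get 311.59643552 next round, worth 0.87 × 311.59643552 = 271.0888989024 now; country B offers that and keeps 128.9111010976.

271.09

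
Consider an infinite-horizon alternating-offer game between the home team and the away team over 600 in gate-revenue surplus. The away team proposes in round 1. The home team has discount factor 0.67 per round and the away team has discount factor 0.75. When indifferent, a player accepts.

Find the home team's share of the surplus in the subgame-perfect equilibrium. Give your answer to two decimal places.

202.01

When the away team proposes, the home team accepts any offer worth at least 0.67 times what the home team would get by proposing next round; and vice versa.
This gives x = 600 − 0.67y and y = 600 − 0.75x, where x and y are each side's share when it proposes.
Hence (1 − 0.67·0.75)x = 600(1 − 0.67), i.e. 0.4975·x = 198.
x ≈ 397.9899; the home team's share is 600 − x ≈ 202.0101.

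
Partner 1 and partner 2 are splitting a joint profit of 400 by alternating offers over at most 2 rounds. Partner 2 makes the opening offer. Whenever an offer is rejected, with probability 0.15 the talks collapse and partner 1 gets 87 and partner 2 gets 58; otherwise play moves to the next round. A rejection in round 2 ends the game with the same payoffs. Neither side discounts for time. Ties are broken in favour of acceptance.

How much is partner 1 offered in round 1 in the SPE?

Round 2 (partner 1 proposes): partner 2 gets 58 if talks fail, so partner 1 offers 58 and keeps 342.
Round 1 (partner 2 proposes): rejecting gives partner 1 an expected 0.85 × 342 + 0.15 × 87 = 303.75; partner 2 offers that and keeps 96.25.

303.75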